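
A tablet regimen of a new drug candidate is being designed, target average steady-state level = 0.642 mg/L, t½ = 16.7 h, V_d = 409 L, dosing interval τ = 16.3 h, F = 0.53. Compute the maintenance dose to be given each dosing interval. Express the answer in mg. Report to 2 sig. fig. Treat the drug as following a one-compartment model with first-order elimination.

k = ln2 / t½ = 0.693147 / 16.7 = 0.04151 h⁻¹
CL = k × Vd = 0.04151 × 409 = 16.98 L/h
At steady state, F × (Dose/τ) = Css × CL.
Dose = Css × CL × τ / F = 0.642 × 16.98 × 16.3 / 0.53 = 335.3 mg

340 mg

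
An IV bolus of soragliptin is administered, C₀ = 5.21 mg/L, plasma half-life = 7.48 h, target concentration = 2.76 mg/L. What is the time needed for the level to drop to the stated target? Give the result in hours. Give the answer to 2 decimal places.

6.86 h

k = ln2 / t½ = 0.693147 / 7.48 = 0.09267 h⁻¹
t = ln(C₀ / C) / k = ln(5.210 / 2.76) / 0.09267
  = ln(1.888) / 0.09267 = 0.6355 / 0.09267 = 6.858 h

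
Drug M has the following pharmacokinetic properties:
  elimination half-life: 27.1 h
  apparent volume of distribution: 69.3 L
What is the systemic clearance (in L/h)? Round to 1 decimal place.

1.8 L/h

k = ln2 / t½ = 0.693147 / 27.1 = 0.02558 h⁻¹
CL = k × Vd = 0.02558 × 69.3 = 1.773 L/h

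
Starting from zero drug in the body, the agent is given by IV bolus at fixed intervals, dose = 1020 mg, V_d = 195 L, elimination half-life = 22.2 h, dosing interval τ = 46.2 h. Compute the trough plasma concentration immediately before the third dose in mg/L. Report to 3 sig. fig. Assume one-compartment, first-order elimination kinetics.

1.53 mg/L

C₀ per dose = Dose / Vd = 1020 / 195 = 5.231 mg/L
k = ln2 / t½ = 0.693147 / 22.2 = 0.03122 h⁻¹
Fraction remaining after one interval: r = e^(−kτ) = e^(−0.03122 × 46.2) = 0.2364
Before dose 3, 2 doses have been given (aged 1τ, 2τ).
C_trough = C₀ × (r + r²) = 5.231 × (0.2364 + 0.05588) = 1.529 mg/L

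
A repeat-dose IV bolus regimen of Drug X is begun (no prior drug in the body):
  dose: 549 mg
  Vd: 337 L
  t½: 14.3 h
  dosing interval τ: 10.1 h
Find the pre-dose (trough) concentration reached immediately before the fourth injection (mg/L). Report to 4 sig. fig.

1.985 mg/L

C₀ per dose = Dose / Vd = 549 / 337 = 1.629 mg/L
k = ln2 / t½ = 0.693147 / 14.3 = 0.04847 h⁻¹
Fraction remaining after one interval: r = e^(−kτ) = e^(−0.04847 × 10.1) = 0.6129
Before dose 4, 3 doses have been given (aged 1τ, 2τ, 3τ).
C_trough = C₀ × (r + r² + … + r^3) = C₀ × r(1−r^3)/(1−r)
        = 1.629 × 0.6129 × (1 − 0.2302) / (1 − 0.6129) = 1.985 mg/L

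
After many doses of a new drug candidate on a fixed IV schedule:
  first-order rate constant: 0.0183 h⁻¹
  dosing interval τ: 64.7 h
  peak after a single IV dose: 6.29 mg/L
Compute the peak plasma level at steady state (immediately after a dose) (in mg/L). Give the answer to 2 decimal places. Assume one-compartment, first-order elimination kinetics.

9.06 mg/L

e^(−kτ) = e^(−0.01830 × 64.7) = 0.3060
Accumulation ratio R = 1 / (1 − e^(−kτ)) = 1 / (1 − 0.3060) = 1.441
Steady-state peak = C₀ × R = 6.29 × 1.441 = 9.064 mg/L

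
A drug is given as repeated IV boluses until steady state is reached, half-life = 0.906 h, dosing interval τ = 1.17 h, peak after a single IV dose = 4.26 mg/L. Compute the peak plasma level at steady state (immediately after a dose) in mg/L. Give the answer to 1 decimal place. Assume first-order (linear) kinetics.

k = ln2 / t½ = 0.693147 / 0.906 = 0.7651 h⁻¹
e^(−kτ) = e^(−0.7651 × 1.17) = 0.4085
Accumulation ratio R = 1 / (1 − e^(−kτ)) = 1 / (1 − 0.4085) = 1.691
Steady-state peak = C₀ × R = 4.26 × 1.691 = 7.204 mg/L

7.2 mg/L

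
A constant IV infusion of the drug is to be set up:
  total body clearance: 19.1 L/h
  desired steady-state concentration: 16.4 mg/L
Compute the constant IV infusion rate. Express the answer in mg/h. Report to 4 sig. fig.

313.2 mg/h

At steady state, infusion rate R₀ = Css × CL = 16.4 × 19.10 = 313.2 mg/h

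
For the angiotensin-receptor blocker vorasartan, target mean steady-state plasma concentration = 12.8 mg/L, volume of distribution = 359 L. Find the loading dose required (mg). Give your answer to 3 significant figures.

LD = Css × Vd = 12.8 × 359 = 4595 mg

4600 mg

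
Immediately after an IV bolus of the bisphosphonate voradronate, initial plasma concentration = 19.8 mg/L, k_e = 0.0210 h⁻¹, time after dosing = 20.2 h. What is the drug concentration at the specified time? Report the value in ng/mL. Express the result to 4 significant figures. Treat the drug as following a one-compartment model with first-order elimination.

12960 ng/mL

C = C₀ · e^(−k·t) = 19.80 × e^(−0.02100 × 20.2)
  = 19.80 × 0.6543 = 12.96 mg/L
Convert: 12.96 mg/L × 1000 = 12960 ng/mL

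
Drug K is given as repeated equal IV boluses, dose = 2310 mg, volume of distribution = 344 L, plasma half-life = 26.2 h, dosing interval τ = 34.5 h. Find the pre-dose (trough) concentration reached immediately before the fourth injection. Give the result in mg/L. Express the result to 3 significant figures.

C₀ per dose = Dose / Vd = 2310 / 344 = 6.715 mg/L
k = ln2 / t½ = 0.693147 / 26.2 = 0.02646 h⁻¹
Fraction remaining after one interval: r = e^(−kτ) = e^(−0.02646 × 34.5) = 0.4014
Before dose 4, 3 doses have been given (aged 1τ, 2τ, 3τ).
C_trough = C₀ × (r + r² + … + r^3) = C₀ × r(1−r^3)/(1−r)
        = 6.715 × 0.4014 × (1 − 0.06467) / (1 − 0.4014) = 4.212 mg/L

4.21 mg/L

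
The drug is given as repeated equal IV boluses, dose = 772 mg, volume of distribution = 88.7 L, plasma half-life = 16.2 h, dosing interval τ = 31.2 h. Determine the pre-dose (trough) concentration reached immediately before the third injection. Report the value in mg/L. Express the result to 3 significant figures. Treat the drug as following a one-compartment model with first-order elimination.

2.89 mg/L

C₀ per dose = Dose / Vd = 772 / 88.7 = 8.703 mg/L
k = ln2 / t½ = 0.693147 / 16.2 = 0.04279 h⁻¹
Fraction remaining after one interval: r = e^(−kτ) = e^(−0.04279 × 31.2) = 0.2631
Before dose 3, 2 doses have been given (aged 1τ, 2τ).
C_trough = C₀ × (r + r²) = 8.703 × (0.2631 + 0.06922) = 2.892 mg/L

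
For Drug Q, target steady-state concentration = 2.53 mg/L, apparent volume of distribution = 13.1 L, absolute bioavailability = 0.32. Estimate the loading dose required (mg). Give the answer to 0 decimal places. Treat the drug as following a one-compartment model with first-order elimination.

104 mg

LD = Css × Vd / F = 2.53 × 13.1 / 0.32 = 103.6 mg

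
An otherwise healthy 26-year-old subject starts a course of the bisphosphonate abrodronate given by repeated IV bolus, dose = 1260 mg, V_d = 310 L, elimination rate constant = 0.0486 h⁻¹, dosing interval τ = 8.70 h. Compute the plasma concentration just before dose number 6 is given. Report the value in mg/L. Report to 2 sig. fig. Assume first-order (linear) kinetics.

C₀ per dose = Dose / Vd = 1260 / 310 = 4.065 mg/L
Fraction remaining after one interval: r = e^(−kτ) = e^(−0.04860 × 8.70) = 0.6552
Before dose 6, 5 doses have been given (aged 1τ, 2τ, 3τ, 4τ, 5τ).
C_trough = C₀ × (r + r² + … + r^5) = C₀ × r(1−r^5)/(1−r)
        = 4.065 × 0.6552 × (1 − 0.1207) / (1 − 0.6552) = 6.792 mg/L

6.8 mg/L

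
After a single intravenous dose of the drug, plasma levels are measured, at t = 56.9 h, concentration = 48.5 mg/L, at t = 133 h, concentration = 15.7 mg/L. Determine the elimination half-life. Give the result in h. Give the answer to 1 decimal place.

46.8 h

k = ln(C₁/C₂) / (t₂ − t₁) = ln(48.5/15.7) / (133 − 56.9)
  = 1.128 / 76.10 = 0.01482 h⁻¹
t½ = ln2 / k = 0.693147 / 0.01482 = 46.77 h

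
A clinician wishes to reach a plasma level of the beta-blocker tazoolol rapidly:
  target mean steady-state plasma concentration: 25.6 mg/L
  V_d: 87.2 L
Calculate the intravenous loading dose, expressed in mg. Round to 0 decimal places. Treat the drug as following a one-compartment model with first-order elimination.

2232 mg

LD = Css × Vd = 25.6 × 87.2 = 2232 mg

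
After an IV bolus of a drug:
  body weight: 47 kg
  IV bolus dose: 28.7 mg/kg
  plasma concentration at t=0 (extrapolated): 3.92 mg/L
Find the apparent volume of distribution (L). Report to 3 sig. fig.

344 L

Dose = 28.7 × 47 = 1349 mg
Vd = Dose / C₀ = 1349 / 3.92 = 344.1 L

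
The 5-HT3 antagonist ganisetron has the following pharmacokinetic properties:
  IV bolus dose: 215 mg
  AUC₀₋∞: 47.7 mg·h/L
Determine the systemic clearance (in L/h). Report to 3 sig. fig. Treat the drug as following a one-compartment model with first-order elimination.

CL = Dose / AUC = 215 / 47.7 = 4.507 L/h

4.51 L/h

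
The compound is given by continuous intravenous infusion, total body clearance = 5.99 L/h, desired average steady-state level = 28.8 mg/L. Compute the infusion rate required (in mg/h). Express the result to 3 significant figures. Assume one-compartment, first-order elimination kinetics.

173 mg/h

At steady state, infusion rate R₀ = Css × CL = 28.8 × 5.990 = 172.5 mg/h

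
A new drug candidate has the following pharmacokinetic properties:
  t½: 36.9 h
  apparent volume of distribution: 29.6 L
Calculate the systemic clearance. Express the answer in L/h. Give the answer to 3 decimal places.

k = ln2 / t½ = 0.693147 / 36.9 = 0.01878 h⁻¹
CL = k × Vd = 0.01878 × 29.6 = 0.5559 L/h

0.556 L/h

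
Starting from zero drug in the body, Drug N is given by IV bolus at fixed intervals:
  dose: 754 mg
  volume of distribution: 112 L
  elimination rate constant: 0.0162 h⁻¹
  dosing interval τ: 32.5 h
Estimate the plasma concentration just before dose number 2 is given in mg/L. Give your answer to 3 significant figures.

C₀ per dose = Dose / Vd = 754 / 112 = 6.732 mg/L
Fraction remaining after one interval: r = e^(−kτ) = e^(−0.01620 × 32.5) = 0.5907
Before dose 2, 1 dose has been given (aged 1τ).
C_trough = C₀ × r = 6.732 × 0.5907 = 3.977 mg/L

3.98 mg/L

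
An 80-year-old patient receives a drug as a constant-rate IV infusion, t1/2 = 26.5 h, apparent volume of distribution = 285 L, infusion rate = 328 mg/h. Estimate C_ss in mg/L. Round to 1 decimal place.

k = ln2 / t½ = 0.693147 / 26.5 = 0.02616 h⁻¹
CL = k × Vd = 0.02616 × 285 = 7.456 L/h
At steady state Css = R₀ / CL = 328 / 7.456 = 43.99 mg/L

44.0 mg/L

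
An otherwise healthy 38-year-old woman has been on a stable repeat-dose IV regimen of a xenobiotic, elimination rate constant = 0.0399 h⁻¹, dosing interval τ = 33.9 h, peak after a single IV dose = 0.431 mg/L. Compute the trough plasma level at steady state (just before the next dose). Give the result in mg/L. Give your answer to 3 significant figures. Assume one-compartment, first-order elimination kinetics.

0.150 mg/L

e^(−kτ) = e^(−0.03990 × 33.9) = 0.2586
Accumulation ratio R = 1 / (1 − e^(−kτ)) = 1 / (1 − 0.2586) = 1.349
Steady-state trough = C₀ × R × e^(−kτ) = 0.431 × 1.349 × 0.2586 = 0.1504 mg/L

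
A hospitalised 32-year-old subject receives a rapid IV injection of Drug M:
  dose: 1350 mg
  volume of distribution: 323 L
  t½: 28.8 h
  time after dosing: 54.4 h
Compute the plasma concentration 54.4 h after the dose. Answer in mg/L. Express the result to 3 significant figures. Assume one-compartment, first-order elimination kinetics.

1.13 mg/L

C₀ = Dose / Vd = 1350 / 323 = 4.180 mg/L
k = ln2 / t½ = 0.693147 / 28.8 = 0.02407 h⁻¹
C = C₀ · e^(−k·t) = 4.180 × e^(−0.02407 × 54.4)
  = 4.180 × 0.2700 = 1.129 mg/L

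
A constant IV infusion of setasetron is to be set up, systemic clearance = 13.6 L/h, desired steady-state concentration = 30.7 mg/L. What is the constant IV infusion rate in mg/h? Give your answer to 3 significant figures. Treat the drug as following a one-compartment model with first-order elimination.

418 mg/h

At steady state, infusion rate R₀ = Css × CL = 30.7 × 13.60 = 417.5 mg/h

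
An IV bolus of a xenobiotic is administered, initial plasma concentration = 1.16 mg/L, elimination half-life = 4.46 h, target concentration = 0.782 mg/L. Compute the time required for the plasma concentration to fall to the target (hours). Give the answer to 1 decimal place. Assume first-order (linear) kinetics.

2.5 h

k = ln2 / t½ = 0.693147 / 4.46 = 0.1554 h⁻¹
t = ln(C₀ / C) / k = ln(1.160 / 0.782) / 0.1554
  = ln(1.483) / 0.1554 = 0.3941 / 0.1554 = 2.536 h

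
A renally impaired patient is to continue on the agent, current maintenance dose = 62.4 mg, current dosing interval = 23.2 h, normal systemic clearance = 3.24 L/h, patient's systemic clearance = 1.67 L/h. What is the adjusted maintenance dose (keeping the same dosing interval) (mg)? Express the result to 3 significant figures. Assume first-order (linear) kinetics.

32.2 mg

To keep the same average steady-state level, dosing rate must scale with clearance.
CL ratio = 1.67 / 3.24 = 0.5154
New dose (same interval) = 62.4 × 0.5154 = 32.16 mg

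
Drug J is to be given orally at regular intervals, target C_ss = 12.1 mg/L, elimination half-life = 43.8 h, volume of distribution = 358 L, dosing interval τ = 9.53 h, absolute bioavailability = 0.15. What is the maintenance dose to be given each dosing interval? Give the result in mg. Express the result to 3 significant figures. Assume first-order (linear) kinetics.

4360 mg

k = ln2 / t½ = 0.693147 / 43.8 = 0.01583 h⁻¹
CL = k × Vd = 0.01583 × 358 = 5.667 L/h
At steady state, F × (Dose/τ) = Css × CL.
Dose = Css × CL × τ / F = 12.1 × 5.667 × 9.53 / 0.15 = 4357 mg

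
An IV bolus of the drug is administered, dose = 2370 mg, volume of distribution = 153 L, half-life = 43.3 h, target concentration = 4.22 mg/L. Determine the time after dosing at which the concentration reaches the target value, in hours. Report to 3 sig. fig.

81.2 h

C₀ = Dose / Vd = 2370 / 153 = 15.49 mg/L
k = ln2 / t½ = 0.693147 / 43.3 = 0.01601 h⁻¹
t = ln(C₀ / C) / k = ln(15.49 / 4.22) / 0.01601
  = ln(3.671) / 0.01601 = 1.300 / 0.01601 = 81.20 h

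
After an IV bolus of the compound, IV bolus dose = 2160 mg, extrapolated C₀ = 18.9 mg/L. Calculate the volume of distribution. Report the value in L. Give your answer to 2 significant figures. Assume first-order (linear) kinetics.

110 L

Vd = Dose / C₀ = 2160 / 18.9 = 114.3 L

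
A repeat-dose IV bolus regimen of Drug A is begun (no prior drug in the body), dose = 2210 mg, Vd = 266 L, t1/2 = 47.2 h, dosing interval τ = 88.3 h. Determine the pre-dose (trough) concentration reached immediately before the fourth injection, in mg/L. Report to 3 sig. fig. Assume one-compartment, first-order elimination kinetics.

3.06 mg/L

C₀ per dose = Dose / Vd = 2210 / 266 = 8.308 mg/L
k = ln2 / t½ = 0.693147 / 47.2 = 0.01469 h⁻¹
Fraction remaining after one interval: r = e^(−kτ) = e^(−0.01469 × 88.3) = 0.2733
Before dose 4, 3 doses have been given (aged 1τ, 2τ, 3τ).
C_trough = C₀ × (r + r² + … + r^3) = C₀ × r(1−r^3)/(1−r)
        = 8.308 × 0.2733 × (1 − 0.02041) / (1 − 0.2733) = 3.061 mg/L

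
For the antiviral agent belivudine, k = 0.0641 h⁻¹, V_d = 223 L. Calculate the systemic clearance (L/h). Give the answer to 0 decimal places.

CL = k × Vd = 0.0641 × 223 = 14.29 L/h

14 L/h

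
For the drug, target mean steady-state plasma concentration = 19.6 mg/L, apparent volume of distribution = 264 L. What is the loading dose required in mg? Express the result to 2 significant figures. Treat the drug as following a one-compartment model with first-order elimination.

LD = Css × Vd = 19.6 × 264 = 5174 mg

5200 mg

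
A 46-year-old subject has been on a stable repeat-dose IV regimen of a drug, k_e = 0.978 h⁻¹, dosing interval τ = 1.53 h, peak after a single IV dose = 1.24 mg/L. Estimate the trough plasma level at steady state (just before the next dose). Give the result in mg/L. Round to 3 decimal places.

0.358 mg/L

e^(−kτ) = e^(−0.9780 × 1.53) = 0.2239
Accumulation ratio R = 1 / (1 − e^(−kτ)) = 1 / (1 − 0.2239) = 1.288
Steady-state trough = C₀ × R × e^(−kτ) = 1.24 × 1.288 × 0.2239 = 0.3576 mg/L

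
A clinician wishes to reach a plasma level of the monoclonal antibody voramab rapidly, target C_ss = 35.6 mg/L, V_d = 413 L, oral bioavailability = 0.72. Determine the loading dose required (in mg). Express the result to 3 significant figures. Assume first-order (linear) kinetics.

20400 mg

LD = Css × Vd / F = 35.6 × 413 / 0.72 = 20420 mg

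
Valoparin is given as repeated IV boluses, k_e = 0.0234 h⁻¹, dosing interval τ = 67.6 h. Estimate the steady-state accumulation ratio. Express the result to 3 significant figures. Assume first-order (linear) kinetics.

e^(−kτ) = e^(−0.02340 × 67.6) = 0.2056
Accumulation ratio R = 1 / (1 − e^(−kτ)) = 1 / (1 − 0.2056) = 1.259

1.26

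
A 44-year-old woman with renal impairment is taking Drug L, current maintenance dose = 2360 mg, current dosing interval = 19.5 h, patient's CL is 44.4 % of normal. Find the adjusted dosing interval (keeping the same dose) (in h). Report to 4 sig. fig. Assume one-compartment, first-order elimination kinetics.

43.92 h

To keep the same average steady-state level, dosing rate must scale with clearance.
CL ratio = 44.4 / 100 = 0.4440
New interval (same dose) = 19.5 / 0.4440 = 43.92 h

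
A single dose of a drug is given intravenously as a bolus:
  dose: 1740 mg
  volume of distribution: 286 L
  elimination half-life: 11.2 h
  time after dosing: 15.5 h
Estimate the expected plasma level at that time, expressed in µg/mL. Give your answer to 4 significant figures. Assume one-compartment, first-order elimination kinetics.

C₀ = Dose / Vd = 1740 / 286 = 6.084 mg/L
k = ln2 / t½ = 0.693147 / 11.2 = 0.06189 h⁻¹
C = C₀ · e^(−k·t) = 6.084 × e^(−0.06189 × 15.5)
  = 6.084 × 0.3832 = 2.331 mg/L
(2.331 mg/L = 2.331 µg/mL)

2.331 µg/mL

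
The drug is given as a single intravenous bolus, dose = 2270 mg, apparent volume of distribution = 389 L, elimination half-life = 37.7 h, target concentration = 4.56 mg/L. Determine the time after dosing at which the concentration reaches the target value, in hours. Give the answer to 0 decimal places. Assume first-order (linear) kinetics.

13 h

C₀ = Dose / Vd = 2270 / 389 = 5.835 mg/L
k = ln2 / t½ = 0.693147 / 37.7 = 0.01839 h⁻¹
t = ln(C₀ / C) / k = ln(5.835 / 4.56) / 0.01839
  = ln(1.280) / 0.01839 = 0.2469 / 0.01839 = 13.43 h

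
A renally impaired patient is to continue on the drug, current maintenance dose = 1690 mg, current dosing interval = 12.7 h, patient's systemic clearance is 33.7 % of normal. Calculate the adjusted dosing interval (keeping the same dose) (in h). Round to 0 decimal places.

To keep the same average steady-state level, dosing rate must scale with clearance.
CL ratio = 33.7 / 100 = 0.3370
New interval (same dose) = 12.7 / 0.3370 = 37.69 h

38 h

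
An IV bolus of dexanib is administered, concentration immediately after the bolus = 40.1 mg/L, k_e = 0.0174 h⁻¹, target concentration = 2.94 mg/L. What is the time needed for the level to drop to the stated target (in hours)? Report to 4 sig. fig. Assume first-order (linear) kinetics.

150.2 h

t = ln(C₀ / C) / k = ln(40.10 / 2.94) / 0.01740
  = ln(13.64) / 0.01740 = 2.613 / 0.01740 = 150.2 h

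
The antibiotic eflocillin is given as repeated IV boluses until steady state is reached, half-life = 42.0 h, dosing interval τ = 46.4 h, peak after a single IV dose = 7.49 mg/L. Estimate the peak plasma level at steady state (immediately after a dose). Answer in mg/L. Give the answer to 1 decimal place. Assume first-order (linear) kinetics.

k = ln2 / t½ = 0.693147 / 42.0 = 0.01650 h⁻¹
e^(−kτ) = e^(−0.01650 × 46.4) = 0.4651
Accumulation ratio R = 1 / (1 − e^(−kτ)) = 1 / (1 − 0.4651) = 1.870
Steady-state peak = C₀ × R = 7.49 × 1.870 = 14.01 mg/L

14.0 mg/L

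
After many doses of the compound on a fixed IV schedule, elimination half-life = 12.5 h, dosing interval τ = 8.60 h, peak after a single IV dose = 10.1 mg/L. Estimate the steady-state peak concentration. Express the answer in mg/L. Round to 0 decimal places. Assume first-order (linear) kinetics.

27 mg/L

k = ln2 / t½ = 0.693147 / 12.5 = 0.05545 h⁻¹
e^(−kτ) = e^(−0.05545 × 8.60) = 0.6207
Accumulation ratio R = 1 / (1 − e^(−kτ)) = 1 / (1 − 0.6207) = 2.636
Steady-state peak = C₀ × R = 10.1 × 2.636 = 26.62 mg/L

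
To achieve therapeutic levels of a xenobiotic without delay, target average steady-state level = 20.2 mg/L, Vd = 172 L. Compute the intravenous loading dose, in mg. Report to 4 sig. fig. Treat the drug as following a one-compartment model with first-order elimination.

3474 mg

LD = Css × Vd = 20.2 × 172 = 3474 mg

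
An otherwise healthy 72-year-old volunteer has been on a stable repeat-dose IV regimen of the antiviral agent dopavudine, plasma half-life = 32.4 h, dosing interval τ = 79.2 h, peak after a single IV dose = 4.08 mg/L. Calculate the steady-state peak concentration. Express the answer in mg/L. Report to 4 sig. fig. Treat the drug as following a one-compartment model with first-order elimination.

4.998 mg/L

k = ln2 / t½ = 0.693147 / 32.4 = 0.02139 h⁻¹
e^(−kτ) = e^(−0.02139 × 79.2) = 0.1838
Accumulation ratio R = 1 / (1 − e^(−kτ)) = 1 / (1 − 0.1838) = 1.225
Steady-state peak = C₀ × R = 4.08 × 1.225 = 4.998 mg/L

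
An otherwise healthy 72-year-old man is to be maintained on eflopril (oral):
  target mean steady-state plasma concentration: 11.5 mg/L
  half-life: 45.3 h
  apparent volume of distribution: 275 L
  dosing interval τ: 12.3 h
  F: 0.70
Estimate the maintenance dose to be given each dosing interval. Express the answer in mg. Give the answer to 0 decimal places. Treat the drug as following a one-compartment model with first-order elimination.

k = ln2 / t½ = 0.693147 / 45.3 = 0.01530 h⁻¹
CL = k × Vd = 0.01530 × 275 = 4.208 L/h
At steady state, F × (Dose/τ) = Css × CL.
Dose = Css × CL × τ / F = 11.5 × 4.208 × 12.3 / 0.70 = 850.3 mg

850 mg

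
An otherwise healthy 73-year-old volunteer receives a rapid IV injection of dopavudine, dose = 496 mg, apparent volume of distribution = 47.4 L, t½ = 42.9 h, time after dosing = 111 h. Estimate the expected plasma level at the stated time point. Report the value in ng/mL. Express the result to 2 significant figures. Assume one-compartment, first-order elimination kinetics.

C₀ = Dose / Vd = 496.0 / 47.4 = 10.46 mg/L
k = ln2 / t½ = 0.693147 / 42.9 = 0.01616 h⁻¹
C = C₀ · e^(−k·t) = 10.46 × e^(−0.01616 × 111)
  = 10.46 × 0.1663 = 1.739 mg/L
Convert: 1.739 mg/L × 1000 = 1739 ng/mL

1700 ng/mL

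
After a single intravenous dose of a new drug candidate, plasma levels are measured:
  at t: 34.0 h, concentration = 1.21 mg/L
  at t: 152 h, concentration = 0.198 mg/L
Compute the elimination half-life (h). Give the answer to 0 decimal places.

k = ln(C₁/C₂) / (t₂ − t₁) = ln(1.21/0.198) / (152 − 34.0)
  = 1.810 / 118.0 = 0.01534 h⁻¹
t½ = ln2 / k = 0.693147 / 0.01534 = 45.19 h

45 h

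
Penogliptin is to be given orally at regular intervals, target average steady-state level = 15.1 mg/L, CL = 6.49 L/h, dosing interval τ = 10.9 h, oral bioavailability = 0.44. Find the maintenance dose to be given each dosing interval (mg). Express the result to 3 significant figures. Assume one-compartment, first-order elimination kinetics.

2430 mg

At steady state, F × (Dose/τ) = Css × CL.
Dose = Css × CL × τ / F = 15.1 × 6.490 × 10.9 / 0.44 = 2428 mg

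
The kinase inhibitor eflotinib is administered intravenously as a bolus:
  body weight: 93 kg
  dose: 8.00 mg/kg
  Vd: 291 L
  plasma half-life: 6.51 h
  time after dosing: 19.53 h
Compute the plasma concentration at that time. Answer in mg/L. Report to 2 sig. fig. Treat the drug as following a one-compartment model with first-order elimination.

0.32 mg/L

Total dose = 8.00 × 93 = 744.0 mg
C₀ = Dose / Vd = 744.0 / 291 = 2.557 mg/L
k = ln2 / t½ = 0.693147 / 6.51 = 0.1065 h⁻¹
t / t½ = 19.53 / 6.51 = 3 half-lives
C = C₀ × (1/2)^3 = 2.557 × 0.1250 = 0.3196 mg/L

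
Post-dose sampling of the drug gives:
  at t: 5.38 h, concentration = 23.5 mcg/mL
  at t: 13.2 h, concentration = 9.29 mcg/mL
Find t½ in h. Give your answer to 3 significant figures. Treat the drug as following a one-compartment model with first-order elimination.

k = ln(C₁/C₂) / (t₂ − t₁) = ln(23.5/9.29) / (13.2 − 5.38)
  = 0.9281 / 7.820 = 0.1187 h⁻¹
t½ = ln2 / k = 0.693147 / 0.1187 = 5.839 h

5.84 h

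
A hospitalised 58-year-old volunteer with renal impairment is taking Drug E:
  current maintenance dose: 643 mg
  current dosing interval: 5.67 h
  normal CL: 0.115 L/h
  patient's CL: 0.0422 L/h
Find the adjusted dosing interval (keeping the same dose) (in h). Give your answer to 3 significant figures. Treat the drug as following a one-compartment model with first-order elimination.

15.5 h

To keep the same average steady-state level, dosing rate must scale with clearance.
CL ratio = 0.0422 / 0.115 = 0.3670
New interval (same dose) = 5.67 / 0.3670 = 15.45 h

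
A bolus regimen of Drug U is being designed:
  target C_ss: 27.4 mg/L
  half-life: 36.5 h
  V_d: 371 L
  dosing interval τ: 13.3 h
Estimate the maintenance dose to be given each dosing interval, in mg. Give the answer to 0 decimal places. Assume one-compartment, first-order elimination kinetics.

k = ln2 / t½ = 0.693147 / 36.5 = 0.01899 h⁻¹
CL = k × Vd = 0.01899 × 371 = 7.045 L/h
At steady state, Dose/τ = Css × CL.
Dose = Css × CL × τ = 27.4 × 7.045 × 13.3 = 2567 mg

2567 mg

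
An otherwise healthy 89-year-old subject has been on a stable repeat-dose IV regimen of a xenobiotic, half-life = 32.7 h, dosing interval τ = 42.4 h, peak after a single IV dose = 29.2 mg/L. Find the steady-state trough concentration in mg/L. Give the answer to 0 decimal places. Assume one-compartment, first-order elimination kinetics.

k = ln2 / t½ = 0.693147 / 32.7 = 0.02120 h⁻¹
e^(−kτ) = e^(−0.02120 × 42.4) = 0.4070
Accumulation ratio R = 1 / (1 − e^(−kτ)) = 1 / (1 − 0.4070) = 1.686
Steady-state trough = C₀ × R × e^(−kτ) = 29.2 × 1.686 × 0.4070 = 20.04 mg/L

20 mg/L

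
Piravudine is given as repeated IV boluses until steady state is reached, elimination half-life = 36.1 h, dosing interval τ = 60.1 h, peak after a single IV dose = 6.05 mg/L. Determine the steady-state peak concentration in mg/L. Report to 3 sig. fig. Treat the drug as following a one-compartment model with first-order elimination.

8.84 mg/L

k = ln2 / t½ = 0.693147 / 36.1 = 0.01920 h⁻¹
e^(−kτ) = e^(−0.01920 × 60.1) = 0.3154
Accumulation ratio R = 1 / (1 − e^(−kτ)) = 1 / (1 − 0.3154) = 1.461
Steady-state peak = C₀ × R = 6.05 × 1.461 = 8.839 mg/L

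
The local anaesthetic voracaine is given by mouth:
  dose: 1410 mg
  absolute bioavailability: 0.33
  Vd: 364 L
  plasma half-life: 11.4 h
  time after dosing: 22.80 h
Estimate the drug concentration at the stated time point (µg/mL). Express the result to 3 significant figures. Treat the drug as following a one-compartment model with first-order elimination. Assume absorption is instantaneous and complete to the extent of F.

0.320 µg/mL

Amount reaching circulation = F × Dose = 0.33 × 1410 = 465.3 mg
C₀ = F·Dose / Vd = 465.3 / 364 = 1.278 mg/L
k = ln2 / t½ = 0.693147 / 11.4 = 0.06080 h⁻¹
t / t½ = 22.80 / 11.4 = 2 half-lives
C = C₀ × (1/2)^2 = 1.278 × 0.2500 = 0.3195 mg/L
(0.3195 mg/L = 0.3195 µg/mL)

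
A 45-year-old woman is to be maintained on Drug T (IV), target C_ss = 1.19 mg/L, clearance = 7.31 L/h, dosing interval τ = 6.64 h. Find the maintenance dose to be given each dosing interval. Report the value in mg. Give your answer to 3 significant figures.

At steady state, Dose/τ = Css × CL.
Dose = Css × CL × τ = 1.19 × 7.310 × 6.64 = 57.76 mg

57.8 mg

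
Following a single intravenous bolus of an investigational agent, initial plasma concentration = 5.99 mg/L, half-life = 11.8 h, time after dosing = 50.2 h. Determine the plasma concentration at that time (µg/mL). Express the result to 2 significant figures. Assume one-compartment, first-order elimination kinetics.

0.31 µg/mL

k = ln2 / t½ = 0.693147 / 11.8 = 0.05874 h⁻¹
C = C₀ · e^(−k·t) = 5.990 × e^(−0.05874 × 50.2)
  = 5.990 × 0.05241 = 0.3139 mg/L
(0.3139 mg/L = 0.3139 µg/mL)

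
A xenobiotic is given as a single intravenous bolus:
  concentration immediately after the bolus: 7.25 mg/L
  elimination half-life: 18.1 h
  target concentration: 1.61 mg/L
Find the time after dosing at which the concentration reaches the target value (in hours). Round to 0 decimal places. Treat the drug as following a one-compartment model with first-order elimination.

k = ln2 / t½ = 0.693147 / 18.1 = 0.03830 h⁻¹
t = ln(C₀ / C) / k = ln(7.250 / 1.61) / 0.03830
  = ln(4.503) / 0.03830 = 1.505 / 0.03830 = 39.30 h

39 h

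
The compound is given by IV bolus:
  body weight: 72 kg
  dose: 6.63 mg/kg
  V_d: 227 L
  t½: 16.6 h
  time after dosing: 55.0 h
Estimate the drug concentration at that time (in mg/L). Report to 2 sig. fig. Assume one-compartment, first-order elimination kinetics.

Total dose = 6.63 × 72 = 477.4 mg
C₀ = Dose / Vd = 477.4 / 227 = 2.103 mg/L
k = ln2 / t½ = 0.693147 / 16.6 = 0.04176 h⁻¹
C = C₀ · e^(−k·t) = 2.103 × e^(−0.04176 × 55.0)
  = 2.103 × 0.1006 = 0.2116 mg/L

0.21 mg/L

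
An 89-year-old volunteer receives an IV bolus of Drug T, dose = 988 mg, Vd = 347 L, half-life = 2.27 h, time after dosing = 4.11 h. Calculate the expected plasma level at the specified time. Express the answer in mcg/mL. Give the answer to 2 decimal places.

0.81 mcg/mL

C₀ = Dose / Vd = 988.0 / 347 = 2.847 mg/L
k = ln2 / t½ = 0.693147 / 2.27 = 0.3054 h⁻¹
C = C₀ · e^(−k·t) = 2.847 × e^(−0.3054 × 4.11)
  = 2.847 × 0.2850 = 0.8114 mg/L
(0.8114 mg/L = 0.8114 mcg/mL)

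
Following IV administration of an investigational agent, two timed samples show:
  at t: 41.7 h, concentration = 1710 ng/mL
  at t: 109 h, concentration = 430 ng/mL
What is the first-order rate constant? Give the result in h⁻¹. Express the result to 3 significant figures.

0.0205 h⁻¹

k = ln(C₁/C₂) / (t₂ − t₁) = ln(1710/430) / (109 − 41.7)
  = 1.380 / 67.30 = 0.02051 h⁻¹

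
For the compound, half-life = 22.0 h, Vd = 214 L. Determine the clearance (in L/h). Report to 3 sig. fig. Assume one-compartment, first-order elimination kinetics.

6.74 L/h

k = ln2 / t½ = 0.693147 / 22.0 = 0.03151 h⁻¹
CL = k × Vd = 0.03151 × 214 = 6.743 L/h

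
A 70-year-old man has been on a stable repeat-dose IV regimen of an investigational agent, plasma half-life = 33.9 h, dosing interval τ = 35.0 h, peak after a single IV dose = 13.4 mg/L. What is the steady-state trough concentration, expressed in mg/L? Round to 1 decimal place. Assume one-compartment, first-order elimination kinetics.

12.8 mg/L

k = ln2 / t½ = 0.693147 / 33.9 = 0.02045 h⁻¹
e^(−kτ) = e^(−0.02045 × 35.0) = 0.4888
Accumulation ratio R = 1 / (1 − e^(−kτ)) = 1 / (1 − 0.4888) = 1.956
Steady-state trough = C₀ × R × e^(−kτ) = 13.4 × 1.956 × 0.4888 = 12.81 mg/L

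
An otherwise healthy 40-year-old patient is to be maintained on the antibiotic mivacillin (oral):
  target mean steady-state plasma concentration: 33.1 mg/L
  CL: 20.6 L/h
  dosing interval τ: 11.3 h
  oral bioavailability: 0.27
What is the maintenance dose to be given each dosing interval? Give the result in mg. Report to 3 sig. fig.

At steady state, F × (Dose/τ) = Css × CL.
Dose = Css × CL × τ / F = 33.1 × 20.60 × 11.3 / 0.27 = 28540 mg

28500 mg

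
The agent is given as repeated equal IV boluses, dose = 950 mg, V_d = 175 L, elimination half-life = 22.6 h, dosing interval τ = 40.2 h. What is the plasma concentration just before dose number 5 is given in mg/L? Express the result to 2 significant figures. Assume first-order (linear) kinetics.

2.2 mg/L

C₀ per dose = Dose / Vd = 950 / 175 = 5.429 mg/L
k = ln2 / t½ = 0.693147 / 22.6 = 0.03067 h⁻¹
Fraction remaining after one interval: r = e^(−kτ) = e^(−0.03067 × 40.2) = 0.2914
Before dose 5, 4 doses have been given (aged 1τ, 2τ, 3τ, 4τ).
C_trough = C₀ × (r + r² + … + r^4) = C₀ × r(1−r^4)/(1−r)
        = 5.429 × 0.2914 × (1 − 0.007210) / (1 − 0.2914) = 2.216 mg/L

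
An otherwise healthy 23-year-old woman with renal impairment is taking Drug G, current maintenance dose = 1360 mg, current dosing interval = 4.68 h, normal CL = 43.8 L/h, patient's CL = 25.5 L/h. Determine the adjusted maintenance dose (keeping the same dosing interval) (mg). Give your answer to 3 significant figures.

792 mg

To keep the same average steady-state level, dosing rate must scale with clearance.
CL ratio = 25.5 / 43.8 = 0.5822
New dose (same interval) = 1360 × 0.5822 = 791.8 mg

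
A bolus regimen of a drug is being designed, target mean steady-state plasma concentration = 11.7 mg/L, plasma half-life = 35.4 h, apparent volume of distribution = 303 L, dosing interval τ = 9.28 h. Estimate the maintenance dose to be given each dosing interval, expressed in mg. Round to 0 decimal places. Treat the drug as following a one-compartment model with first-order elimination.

644 mg

k = ln2 / t½ = 0.693147 / 35.4 = 0.01958 h⁻¹
CL = k × Vd = 0.01958 × 303 = 5.933 L/h
At steady state, Dose/τ = Css × CL.
Dose = Css × CL × τ = 11.7 × 5.933 × 9.28 = 644.2 mg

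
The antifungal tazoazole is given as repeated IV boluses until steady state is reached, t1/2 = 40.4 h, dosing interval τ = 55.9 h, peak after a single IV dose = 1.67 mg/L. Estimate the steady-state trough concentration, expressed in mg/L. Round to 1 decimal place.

k = ln2 / t½ = 0.693147 / 40.4 = 0.01716 h⁻¹
e^(−kτ) = e^(−0.01716 × 55.9) = 0.3832
Accumulation ratio R = 1 / (1 − e^(−kτ)) = 1 / (1 − 0.3832) = 1.621
Steady-state trough = C₀ × R × e^(−kτ) = 1.67 × 1.621 × 0.3832 = 1.037 mg/L

1.0 mg/L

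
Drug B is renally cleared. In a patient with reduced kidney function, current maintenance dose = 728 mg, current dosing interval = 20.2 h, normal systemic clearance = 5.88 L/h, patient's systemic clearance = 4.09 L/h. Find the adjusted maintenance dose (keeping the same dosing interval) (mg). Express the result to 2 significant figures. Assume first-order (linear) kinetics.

To keep the same average steady-state level, dosing rate must scale with clearance.
CL ratio = 4.09 / 5.88 = 0.6956
New dose (same interval) = 728 × 0.6956 = 506.4 mg

510 mg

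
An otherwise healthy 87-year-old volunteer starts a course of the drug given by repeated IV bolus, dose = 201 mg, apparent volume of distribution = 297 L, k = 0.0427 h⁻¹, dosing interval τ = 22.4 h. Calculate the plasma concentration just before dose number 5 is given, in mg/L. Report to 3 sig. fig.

C₀ per dose = Dose / Vd = 201 / 297 = 0.6768 mg/L
Fraction remaining after one interval: r = e^(−kτ) = e^(−0.04270 × 22.4) = 0.3842
Before dose 5, 4 doses have been given (aged 1τ, 2τ, 3τ, 4τ).
C_trough = C₀ × (r + r² + … + r^4) = C₀ × r(1−r^4)/(1−r)
        = 0.6768 × 0.3842 × (1 − 0.02179) / (1 − 0.3842) = 0.4131 mg/L

0.413 mg/L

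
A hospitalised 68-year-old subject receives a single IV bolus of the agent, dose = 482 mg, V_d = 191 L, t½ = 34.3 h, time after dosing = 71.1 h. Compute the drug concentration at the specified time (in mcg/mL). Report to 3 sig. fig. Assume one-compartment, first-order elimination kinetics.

C₀ = Dose / Vd = 482.0 / 191 = 2.524 mg/L
k = ln2 / t½ = 0.693147 / 34.3 = 0.02021 h⁻¹
C = C₀ · e^(−k·t) = 2.524 × e^(−0.02021 × 71.1)
  = 2.524 × 0.2377 = 0.6000 mg/L
(0.6000 mg/L = 0.6000 mcg/mL)

0.600 mcg/mL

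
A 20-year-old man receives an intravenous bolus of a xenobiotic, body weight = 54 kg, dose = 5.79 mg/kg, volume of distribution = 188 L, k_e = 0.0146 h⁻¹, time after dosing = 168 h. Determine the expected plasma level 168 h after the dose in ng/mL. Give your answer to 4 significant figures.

Total dose = 5.79 × 54 = 312.7 mg
C₀ = Dose / Vd = 312.7 / 188 = 1.663 mg/L
C = C₀ · e^(−k·t) = 1.663 × e^(−0.01460 × 168)
  = 1.663 × 0.08605 = 0.1431 mg/L
Convert: 0.1431 mg/L × 1000 = 143.1 ng/mL

143.1 ng/mL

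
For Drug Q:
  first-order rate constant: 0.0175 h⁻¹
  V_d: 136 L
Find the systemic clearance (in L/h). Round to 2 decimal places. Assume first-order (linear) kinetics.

CL = k × Vd = 0.0175 × 136 = 2.380 L/h

2.38 L/h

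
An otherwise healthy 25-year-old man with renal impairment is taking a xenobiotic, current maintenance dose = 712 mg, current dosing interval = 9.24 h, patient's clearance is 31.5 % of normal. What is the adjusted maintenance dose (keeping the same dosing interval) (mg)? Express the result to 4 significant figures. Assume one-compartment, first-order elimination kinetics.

To keep the same average steady-state level, dosing rate must scale with clearance.
CL ratio = 31.5 / 100 = 0.3150
New dose (same interval) = 712 × 0.3150 = 224.3 mg

224.3 mg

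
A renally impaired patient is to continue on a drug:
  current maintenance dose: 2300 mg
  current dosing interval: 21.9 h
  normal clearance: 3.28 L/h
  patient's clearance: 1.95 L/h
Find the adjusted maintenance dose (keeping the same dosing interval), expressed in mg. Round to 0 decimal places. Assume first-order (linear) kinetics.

1367 mg

To keep the same average steady-state level, dosing rate must scale with clearance.
CL ratio = 1.95 / 3.28 = 0.5945
New dose (same interval) = 2300 × 0.5945 = 1367 mg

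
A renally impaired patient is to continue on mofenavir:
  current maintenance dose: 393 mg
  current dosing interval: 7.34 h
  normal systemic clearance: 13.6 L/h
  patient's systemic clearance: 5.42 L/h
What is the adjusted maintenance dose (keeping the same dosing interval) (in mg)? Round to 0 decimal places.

157 mg

To keep the same average steady-state level, dosing rate must scale with clearance.
CL ratio = 5.42 / 13.6 = 0.3985
New dose (same interval) = 393 × 0.3985 = 156.6 mg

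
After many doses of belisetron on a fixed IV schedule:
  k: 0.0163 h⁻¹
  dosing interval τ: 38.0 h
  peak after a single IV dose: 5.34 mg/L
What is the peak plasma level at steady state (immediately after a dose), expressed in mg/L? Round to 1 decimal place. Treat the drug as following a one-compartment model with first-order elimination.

e^(−kτ) = e^(−0.01630 × 38.0) = 0.5383
Accumulation ratio R = 1 / (1 − e^(−kτ)) = 1 / (1 − 0.5383) = 2.166
Steady-state peak = C₀ × R = 5.34 × 2.166 = 11.57 mg/L

11.6 mg/L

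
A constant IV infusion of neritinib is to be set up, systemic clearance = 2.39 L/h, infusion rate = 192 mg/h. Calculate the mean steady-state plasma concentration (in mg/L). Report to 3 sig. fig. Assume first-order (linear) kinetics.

At steady state Css = R₀ / CL = 192 / 2.390 = 80.33 mg/L

80.3 mg/L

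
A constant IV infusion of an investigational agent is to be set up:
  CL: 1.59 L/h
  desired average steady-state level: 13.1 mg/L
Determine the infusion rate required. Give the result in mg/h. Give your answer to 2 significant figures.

At steady state, infusion rate R₀ = Css × CL = 13.1 × 1.590 = 20.83 mg/h

21 mg/h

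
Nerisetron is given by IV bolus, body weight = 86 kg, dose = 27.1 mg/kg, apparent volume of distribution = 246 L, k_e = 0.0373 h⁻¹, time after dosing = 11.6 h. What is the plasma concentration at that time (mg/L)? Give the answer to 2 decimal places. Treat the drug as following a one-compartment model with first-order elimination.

6.15 mg/L

Total dose = 27.1 × 86 = 2331 mg
C₀ = Dose / Vd = 2331 / 246 = 9.476 mg/L
C = C₀ · e^(−k·t) = 9.476 × e^(−0.03730 × 11.6)
  = 9.476 × 0.6488 = 6.148 mg/L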